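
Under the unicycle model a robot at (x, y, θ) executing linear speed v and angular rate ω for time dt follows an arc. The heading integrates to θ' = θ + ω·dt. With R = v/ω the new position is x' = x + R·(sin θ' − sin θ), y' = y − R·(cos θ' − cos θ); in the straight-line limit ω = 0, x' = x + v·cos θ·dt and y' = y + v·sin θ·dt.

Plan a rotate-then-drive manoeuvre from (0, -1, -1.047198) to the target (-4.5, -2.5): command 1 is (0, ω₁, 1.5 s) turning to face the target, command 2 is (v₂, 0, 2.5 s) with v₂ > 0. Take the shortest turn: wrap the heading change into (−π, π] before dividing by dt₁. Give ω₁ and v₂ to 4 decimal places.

ω₁ = -1.1818, v₂ = 1.8974

heading to target = atan2(-2.5−-1, -4.5−0) = -2.8198
Δθ = wrap(-2.8198 − -1.0472) = -1.7726; ω₁ = Δθ/dt₁ = -1.1818
distance = √((-4.5−0)² + (-2.5−-1)²) = 4.7434; v₂ = distance/dt₂ = 1.8974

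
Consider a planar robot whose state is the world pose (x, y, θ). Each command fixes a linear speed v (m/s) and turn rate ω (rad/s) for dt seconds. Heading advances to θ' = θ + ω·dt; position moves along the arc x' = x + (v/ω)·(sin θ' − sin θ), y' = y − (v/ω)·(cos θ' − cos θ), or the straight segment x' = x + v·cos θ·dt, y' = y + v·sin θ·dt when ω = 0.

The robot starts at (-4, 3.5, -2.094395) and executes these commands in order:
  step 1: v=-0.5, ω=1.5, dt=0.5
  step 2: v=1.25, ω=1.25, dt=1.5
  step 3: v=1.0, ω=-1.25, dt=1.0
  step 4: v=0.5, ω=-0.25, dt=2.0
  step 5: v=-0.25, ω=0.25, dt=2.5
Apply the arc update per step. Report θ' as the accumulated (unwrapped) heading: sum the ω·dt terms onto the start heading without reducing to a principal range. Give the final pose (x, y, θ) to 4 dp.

(-1.3703, 2.6835, -0.5944)

step 1: θ'=-1.3444 (R=-0.3333) → pose (-3.9638, 3.7415, -1.3444)
step 2: θ'=0.5306 (R=1.0000) → pose (-2.4833, 3.1035, 0.5306)
step 3: θ'=-0.7194 (R=-0.8000) → pose (-1.5513, 3.0152, -0.7194)
step 4: θ'=-1.2194 (R=-2.0000) → pose (-0.9914, 2.1992, -1.2194)
step 5: θ'=-0.5944 (R=-1.0000) → pose (-1.3703, 2.6835, -0.5944)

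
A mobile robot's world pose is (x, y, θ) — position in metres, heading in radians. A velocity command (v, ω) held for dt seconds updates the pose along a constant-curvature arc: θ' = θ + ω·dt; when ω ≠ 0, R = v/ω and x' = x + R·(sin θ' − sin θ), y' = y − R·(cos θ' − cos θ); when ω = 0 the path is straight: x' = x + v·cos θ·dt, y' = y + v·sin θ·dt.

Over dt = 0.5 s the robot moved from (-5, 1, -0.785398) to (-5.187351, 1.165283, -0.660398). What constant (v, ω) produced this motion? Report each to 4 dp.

v = -0.5000, ω = 0.2500

Δθ = -0.660398 − -0.785398 = 0.125000
ω = Δθ/dt = 0.125000/0.5 = 0.2500
R = Δx/(sin θ' − sin θ) = -2.0000
v = R·ω = -2.0000·0.2500 = -0.5000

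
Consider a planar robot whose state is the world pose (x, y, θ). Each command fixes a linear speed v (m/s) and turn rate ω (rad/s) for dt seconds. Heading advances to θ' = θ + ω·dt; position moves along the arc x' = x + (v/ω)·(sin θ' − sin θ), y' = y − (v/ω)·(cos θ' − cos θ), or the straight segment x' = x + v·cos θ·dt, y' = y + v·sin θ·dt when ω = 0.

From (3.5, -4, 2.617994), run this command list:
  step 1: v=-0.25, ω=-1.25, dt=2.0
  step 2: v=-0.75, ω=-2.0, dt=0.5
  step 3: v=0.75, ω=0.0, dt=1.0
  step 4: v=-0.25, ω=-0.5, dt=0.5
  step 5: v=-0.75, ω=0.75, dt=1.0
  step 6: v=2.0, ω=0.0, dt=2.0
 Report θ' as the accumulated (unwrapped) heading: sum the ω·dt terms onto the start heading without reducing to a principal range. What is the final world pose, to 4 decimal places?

(6.6792, -5.6995, -0.3820)

step 1: θ'=0.1180 (R=0.2000) → pose (3.4235, -4.3718, 0.1180)
step 2: θ'=-0.8820 (R=0.3750) → pose (3.0899, -4.2378, -0.8820)
step 3: θ'=-0.8820 (straight) → pose (3.5666, -4.8168, -0.8820)
step 4: θ'=-1.1320 (R=0.5000) → pose (3.5000, -4.7114, -1.1320)
step 5: θ'=-0.3820 (R=-1.0000) → pose (2.9675, -4.2083, -0.3820)
step 6: θ'=-0.3820 (straight) → pose (6.6792, -5.6995, -0.3820)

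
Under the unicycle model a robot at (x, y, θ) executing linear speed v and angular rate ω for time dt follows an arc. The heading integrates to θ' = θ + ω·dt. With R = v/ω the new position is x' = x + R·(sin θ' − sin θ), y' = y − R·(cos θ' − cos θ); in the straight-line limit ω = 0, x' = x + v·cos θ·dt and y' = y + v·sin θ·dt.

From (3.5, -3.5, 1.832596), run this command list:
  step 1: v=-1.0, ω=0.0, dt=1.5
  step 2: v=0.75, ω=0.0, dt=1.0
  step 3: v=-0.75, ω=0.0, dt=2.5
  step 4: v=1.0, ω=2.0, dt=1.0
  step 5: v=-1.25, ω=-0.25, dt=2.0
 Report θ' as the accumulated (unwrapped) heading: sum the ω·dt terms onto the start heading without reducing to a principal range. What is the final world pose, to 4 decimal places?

step 1: θ'=1.8326 (straight) → pose (3.8882, -4.9489, 1.8326)
step 2: θ'=1.8326 (straight) → pose (3.6941, -4.2244, 1.8326)
step 3: θ'=1.8326 (straight) → pose (4.1794, -6.0356, 1.8326)
step 4: θ'=3.8326 (R=0.5000) → pose (3.3778, -5.7797, 3.8326)
step 5: θ'=3.3326 (R=5.0000) → pose (5.6151, -4.7236, 3.3326)

(5.6151, -4.7236, 3.3326)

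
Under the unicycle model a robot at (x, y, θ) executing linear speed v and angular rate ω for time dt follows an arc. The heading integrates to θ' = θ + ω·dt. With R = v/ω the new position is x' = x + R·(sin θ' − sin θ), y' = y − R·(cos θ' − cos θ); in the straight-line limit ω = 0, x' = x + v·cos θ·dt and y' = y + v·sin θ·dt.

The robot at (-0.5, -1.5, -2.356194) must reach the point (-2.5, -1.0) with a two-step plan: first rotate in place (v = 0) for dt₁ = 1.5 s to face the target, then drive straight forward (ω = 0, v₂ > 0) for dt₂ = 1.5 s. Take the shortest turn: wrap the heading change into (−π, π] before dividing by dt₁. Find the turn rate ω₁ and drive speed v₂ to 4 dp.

ω₁ = -0.6869, v₂ = 1.3744

heading to target = atan2(-1−-1.5, -2.5−-0.5) = 2.8966
Δθ = wrap(2.8966 − -2.3562) = -1.0304; ω₁ = Δθ/dt₁ = -0.6869
distance = √((-2.5−-0.5)² + (-1−-1.5)²) = 2.0616; v₂ = distance/dt₂ = 1.3744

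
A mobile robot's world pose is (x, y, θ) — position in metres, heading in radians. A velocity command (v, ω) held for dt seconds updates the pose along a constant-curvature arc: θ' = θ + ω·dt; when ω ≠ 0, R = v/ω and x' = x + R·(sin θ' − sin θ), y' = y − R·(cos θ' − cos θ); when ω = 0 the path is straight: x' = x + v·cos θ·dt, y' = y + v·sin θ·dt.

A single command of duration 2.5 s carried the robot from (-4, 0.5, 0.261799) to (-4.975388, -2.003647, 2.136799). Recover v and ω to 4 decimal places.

v = -1.2500, ω = 0.7500

Δθ = 2.136799 − 0.261799 = 1.875000
ω = Δθ/dt = 1.875000/2.5 = 0.7500
R = −Δy/(cos θ' − cos θ) = -1.6667
v = R·ω = -1.6667·0.7500 = -1.2500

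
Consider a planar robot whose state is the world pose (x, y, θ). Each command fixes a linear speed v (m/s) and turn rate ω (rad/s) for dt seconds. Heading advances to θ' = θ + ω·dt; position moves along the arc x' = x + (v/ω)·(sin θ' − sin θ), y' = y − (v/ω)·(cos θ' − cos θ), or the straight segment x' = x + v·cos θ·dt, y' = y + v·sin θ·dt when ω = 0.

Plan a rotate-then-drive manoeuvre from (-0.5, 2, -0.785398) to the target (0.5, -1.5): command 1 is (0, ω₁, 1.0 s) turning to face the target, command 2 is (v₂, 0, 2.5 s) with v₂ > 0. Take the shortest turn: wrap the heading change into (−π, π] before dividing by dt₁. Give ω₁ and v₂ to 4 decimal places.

ω₁ = -0.5071, v₂ = 1.4560

heading to target = atan2(-1.5−2, 0.5−-0.5) = -1.2925
Δθ = wrap(-1.2925 − -0.7854) = -0.5071; ω₁ = Δθ/dt₁ = -0.5071
distance = √((0.5−-0.5)² + (-1.5−2)²) = 3.6401; v₂ = distance/dt₂ = 1.4560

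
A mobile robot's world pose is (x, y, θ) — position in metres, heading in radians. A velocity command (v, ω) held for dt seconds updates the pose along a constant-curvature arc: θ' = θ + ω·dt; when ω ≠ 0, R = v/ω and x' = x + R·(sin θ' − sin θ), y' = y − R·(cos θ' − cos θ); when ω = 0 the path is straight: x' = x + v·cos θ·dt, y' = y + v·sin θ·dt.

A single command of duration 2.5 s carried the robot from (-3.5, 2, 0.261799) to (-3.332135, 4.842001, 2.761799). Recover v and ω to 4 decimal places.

Δθ = 2.761799 − 0.261799 = 2.500000
ω = Δθ/dt = 2.500000/2.5 = 1.0000
R = −Δy/(cos θ' − cos θ) = 1.5000
v = R·ω = 1.5000·1.0000 = 1.5000

v = 1.5000, ω = 1.0000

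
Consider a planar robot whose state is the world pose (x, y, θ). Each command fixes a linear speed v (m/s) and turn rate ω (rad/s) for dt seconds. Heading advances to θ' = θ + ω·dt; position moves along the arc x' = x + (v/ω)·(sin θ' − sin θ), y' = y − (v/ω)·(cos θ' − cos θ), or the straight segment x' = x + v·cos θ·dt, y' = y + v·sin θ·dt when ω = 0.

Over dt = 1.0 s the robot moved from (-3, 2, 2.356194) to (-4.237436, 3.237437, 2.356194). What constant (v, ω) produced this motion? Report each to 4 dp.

Δθ = 2.356194 − 2.356194 = 0.000000
ω = Δθ/dt = 0.000000/1.0 = 0.0000
ω = 0 → v = (Δx·cos θ + Δy·sin θ)/dt = 1.7500

v = 1.7500, ω = 0.0000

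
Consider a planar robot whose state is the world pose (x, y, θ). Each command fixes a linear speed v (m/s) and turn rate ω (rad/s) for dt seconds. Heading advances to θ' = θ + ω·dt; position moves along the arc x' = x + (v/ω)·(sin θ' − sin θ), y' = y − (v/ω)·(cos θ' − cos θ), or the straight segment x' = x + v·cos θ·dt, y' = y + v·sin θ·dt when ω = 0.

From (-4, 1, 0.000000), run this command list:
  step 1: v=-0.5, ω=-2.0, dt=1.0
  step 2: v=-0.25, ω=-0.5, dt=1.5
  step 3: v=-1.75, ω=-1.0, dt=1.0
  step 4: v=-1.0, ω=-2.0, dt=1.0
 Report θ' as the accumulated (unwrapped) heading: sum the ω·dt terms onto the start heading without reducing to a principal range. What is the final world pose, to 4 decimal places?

step 1: θ'=-2.0000 (R=0.2500) → pose (-4.2273, 1.3540, -2.0000)
step 2: θ'=-2.7500 (R=0.5000) → pose (-3.9635, 1.6081, -2.7500)
step 3: θ'=-3.7500 (R=1.7500) → pose (-2.2954, 1.4266, -3.7500)
step 4: θ'=-5.7500 (R=0.5000) → pose (-2.3270, 0.5857, -5.7500)

(-2.3270, 0.5857, -5.7500)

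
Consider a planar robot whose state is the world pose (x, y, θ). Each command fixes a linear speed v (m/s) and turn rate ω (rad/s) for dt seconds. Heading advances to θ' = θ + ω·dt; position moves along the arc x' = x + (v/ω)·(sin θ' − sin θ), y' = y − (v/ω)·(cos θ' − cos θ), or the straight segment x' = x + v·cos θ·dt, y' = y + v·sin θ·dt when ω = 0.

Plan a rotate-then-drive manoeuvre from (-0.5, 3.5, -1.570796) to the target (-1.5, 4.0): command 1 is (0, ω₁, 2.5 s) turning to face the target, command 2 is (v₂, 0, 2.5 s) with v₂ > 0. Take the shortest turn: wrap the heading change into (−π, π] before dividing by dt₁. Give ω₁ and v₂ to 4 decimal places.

ω₁ = -0.8138, v₂ = 0.4472

heading to target = atan2(4−3.5, -1.5−-0.5) = 2.6779
Δθ = wrap(2.6779 − -1.5708) = -2.0344; ω₁ = Δθ/dt₁ = -0.8138
distance = √((-1.5−-0.5)² + (4−3.5)²) = 1.1180; v₂ = distance/dt₂ = 0.4472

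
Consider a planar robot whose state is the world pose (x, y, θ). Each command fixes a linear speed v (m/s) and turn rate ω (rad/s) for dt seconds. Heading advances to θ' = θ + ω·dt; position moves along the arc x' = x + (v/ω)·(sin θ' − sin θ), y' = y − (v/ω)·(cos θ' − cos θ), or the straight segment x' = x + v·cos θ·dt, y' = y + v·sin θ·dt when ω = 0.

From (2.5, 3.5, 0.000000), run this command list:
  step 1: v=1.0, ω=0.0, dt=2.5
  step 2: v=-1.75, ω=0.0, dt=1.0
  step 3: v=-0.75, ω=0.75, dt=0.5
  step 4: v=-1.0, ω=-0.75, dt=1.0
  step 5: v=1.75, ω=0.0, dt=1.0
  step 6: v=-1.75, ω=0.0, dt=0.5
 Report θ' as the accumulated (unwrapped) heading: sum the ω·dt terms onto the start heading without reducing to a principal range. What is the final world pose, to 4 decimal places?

step 1: θ'=0.0000 (straight) → pose (5.0000, 3.5000, 0.0000)
step 2: θ'=0.0000 (straight) → pose (3.2500, 3.5000, 0.0000)
step 3: θ'=0.3750 (R=-1.0000) → pose (2.8837, 3.4305, 0.3750)
step 4: θ'=-0.3750 (R=1.3333) → pose (1.9070, 3.4305, -0.3750)
step 5: θ'=-0.3750 (straight) → pose (3.5354, 2.7895, -0.3750)
step 6: θ'=-0.3750 (straight) → pose (2.7212, 3.1100, -0.3750)

(2.7212, 3.1100, -0.3750)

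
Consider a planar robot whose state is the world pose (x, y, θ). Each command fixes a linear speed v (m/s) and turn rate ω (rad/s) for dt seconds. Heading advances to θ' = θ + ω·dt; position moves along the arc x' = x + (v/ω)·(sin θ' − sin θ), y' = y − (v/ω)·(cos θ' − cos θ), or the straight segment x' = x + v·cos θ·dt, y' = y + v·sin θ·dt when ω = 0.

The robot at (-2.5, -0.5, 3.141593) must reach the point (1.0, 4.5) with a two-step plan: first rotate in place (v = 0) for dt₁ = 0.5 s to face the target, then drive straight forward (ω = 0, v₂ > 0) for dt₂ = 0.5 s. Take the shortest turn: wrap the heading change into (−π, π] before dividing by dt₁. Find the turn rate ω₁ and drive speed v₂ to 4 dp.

ω₁ = -4.3630, v₂ = 12.2066

heading to target = atan2(4.5−-0.5, 1−-2.5) = 0.9601
Δθ = wrap(0.9601 − 3.1416) = -2.1815; ω₁ = Δθ/dt₁ = -4.3630
distance = √((1−-2.5)² + (4.5−-0.5)²) = 6.1033; v₂ = distance/dt₂ = 12.2066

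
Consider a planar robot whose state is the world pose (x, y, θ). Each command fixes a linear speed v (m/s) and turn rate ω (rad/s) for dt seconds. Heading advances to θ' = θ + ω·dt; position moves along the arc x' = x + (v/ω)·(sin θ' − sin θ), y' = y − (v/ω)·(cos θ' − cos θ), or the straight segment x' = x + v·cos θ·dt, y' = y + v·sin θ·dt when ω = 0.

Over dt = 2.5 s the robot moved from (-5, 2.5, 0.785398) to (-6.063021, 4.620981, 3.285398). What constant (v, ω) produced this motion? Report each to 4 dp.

v = 1.2500, ω = 1.0000

Δθ = 3.285398 − 0.785398 = 2.500000
ω = Δθ/dt = 2.500000/2.5 = 1.0000
R = −Δy/(cos θ' − cos θ) = 1.2500
v = R·ω = 1.2500·1.0000 = 1.2500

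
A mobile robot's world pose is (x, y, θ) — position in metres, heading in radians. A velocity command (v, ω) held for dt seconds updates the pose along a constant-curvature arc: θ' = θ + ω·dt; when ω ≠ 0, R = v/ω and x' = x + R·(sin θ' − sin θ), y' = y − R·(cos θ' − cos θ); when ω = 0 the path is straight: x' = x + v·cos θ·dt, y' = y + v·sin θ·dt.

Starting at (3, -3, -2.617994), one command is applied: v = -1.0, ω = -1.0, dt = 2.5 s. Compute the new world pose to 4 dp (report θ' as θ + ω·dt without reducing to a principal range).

θ' = -2.6180 + -1.0·2.5 = -5.1180
R = v/ω = -1.0/-1.0 = 1.0000
x' = 3 + 1.0000·(sin -5.1180 − sin -2.6180) = 4.4189
y' = -3 − 1.0000·(cos -5.1180 − cos -2.6180) = -4.2606

(4.4189, -4.2606, -5.1180)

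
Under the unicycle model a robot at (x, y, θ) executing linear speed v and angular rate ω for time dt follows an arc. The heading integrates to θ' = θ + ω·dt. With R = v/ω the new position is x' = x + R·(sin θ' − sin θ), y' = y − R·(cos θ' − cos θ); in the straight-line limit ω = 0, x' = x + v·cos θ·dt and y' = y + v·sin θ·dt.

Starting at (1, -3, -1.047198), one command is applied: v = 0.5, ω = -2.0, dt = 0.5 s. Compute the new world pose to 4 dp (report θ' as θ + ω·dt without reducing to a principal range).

θ' = -1.0472 + -2.0·0.5 = -2.0472
R = v/ω = 0.5/-2.0 = -0.2500
x' = 1 + -0.2500·(sin -2.0472 − sin -1.0472) = 1.0057
y' = -3 − -0.2500·(cos -2.0472 − cos -1.0472) = -3.2396

(1.0057, -3.2396, -2.0472)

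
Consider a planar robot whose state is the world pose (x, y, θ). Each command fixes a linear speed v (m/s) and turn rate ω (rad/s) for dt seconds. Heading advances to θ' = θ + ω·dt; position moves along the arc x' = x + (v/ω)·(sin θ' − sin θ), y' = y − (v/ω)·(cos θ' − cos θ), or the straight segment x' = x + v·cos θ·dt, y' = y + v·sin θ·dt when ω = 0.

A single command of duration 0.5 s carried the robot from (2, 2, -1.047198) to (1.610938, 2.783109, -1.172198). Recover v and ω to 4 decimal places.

Δθ = -1.172198 − -1.047198 = -0.125000
ω = Δθ/dt = -0.125000/0.5 = -0.2500
R = −Δy/(cos θ' − cos θ) = 7.0000
v = R·ω = 7.0000·-0.2500 = -1.7500

v = -1.7500, ω = -0.2500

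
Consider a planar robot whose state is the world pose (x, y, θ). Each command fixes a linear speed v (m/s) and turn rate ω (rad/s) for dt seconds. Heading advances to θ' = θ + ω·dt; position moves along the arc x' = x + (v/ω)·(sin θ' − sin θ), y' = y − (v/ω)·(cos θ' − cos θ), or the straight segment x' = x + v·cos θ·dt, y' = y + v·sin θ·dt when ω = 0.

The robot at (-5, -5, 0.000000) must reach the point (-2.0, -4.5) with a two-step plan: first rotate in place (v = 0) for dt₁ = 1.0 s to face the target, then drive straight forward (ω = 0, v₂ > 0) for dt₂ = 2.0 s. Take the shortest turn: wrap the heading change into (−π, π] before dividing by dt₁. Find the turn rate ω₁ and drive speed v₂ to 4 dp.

ω₁ = 0.1651, v₂ = 1.5207

heading to target = atan2(-4.5−-5, -2−-5) = 0.1651
Δθ = wrap(0.1651 − 0.0000) = 0.1651; ω₁ = Δθ/dt₁ = 0.1651
distance = √((-2−-5)² + (-4.5−-5)²) = 3.0414; v₂ = distance/dt₂ = 1.5207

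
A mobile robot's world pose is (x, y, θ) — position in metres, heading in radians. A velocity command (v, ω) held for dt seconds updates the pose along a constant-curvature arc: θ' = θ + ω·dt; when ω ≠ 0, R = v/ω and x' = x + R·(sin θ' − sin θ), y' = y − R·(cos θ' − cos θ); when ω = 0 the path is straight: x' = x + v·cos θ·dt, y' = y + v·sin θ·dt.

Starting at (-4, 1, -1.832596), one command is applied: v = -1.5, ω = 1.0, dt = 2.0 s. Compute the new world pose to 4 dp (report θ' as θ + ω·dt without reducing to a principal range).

(-5.6988, 2.8673, 0.1674)

θ' = -1.8326 + 1.0·2.0 = 0.1674
R = v/ω = -1.5/1.0 = -1.5000
x' = -4 + -1.5000·(sin 0.1674 − sin -1.8326) = -5.6988
y' = 1 − -1.5000·(cos 0.1674 − cos -1.8326) = 2.8673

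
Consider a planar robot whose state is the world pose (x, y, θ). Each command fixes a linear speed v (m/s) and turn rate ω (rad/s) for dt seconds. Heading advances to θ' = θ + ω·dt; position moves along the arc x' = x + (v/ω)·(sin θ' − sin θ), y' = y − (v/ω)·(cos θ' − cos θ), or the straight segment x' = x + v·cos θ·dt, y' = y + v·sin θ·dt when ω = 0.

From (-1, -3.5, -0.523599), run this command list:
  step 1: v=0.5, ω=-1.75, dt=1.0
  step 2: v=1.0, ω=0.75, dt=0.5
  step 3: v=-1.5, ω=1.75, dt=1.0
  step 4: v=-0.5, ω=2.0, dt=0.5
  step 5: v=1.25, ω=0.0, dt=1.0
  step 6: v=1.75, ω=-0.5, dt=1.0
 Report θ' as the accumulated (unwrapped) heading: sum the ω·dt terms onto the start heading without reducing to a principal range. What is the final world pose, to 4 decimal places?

(0.1722, -1.4034, 0.3514)

step 1: θ'=-2.2736 (R=-0.2857) → pose (-0.9248, -3.9321, -2.2736)
step 2: θ'=-1.8986 (R=1.3333) → pose (-1.1698, -4.3646, -1.8986)
step 3: θ'=-0.1486 (R=-0.8571) → pose (-1.8544, -3.2410, -0.1486)
step 4: θ'=0.8514 (R=-0.2500) → pose (-2.0795, -3.3235, 0.8514)
step 5: θ'=0.8514 (straight) → pose (-1.2558, -2.3832, 0.8514)
step 6: θ'=0.3514 (R=-3.5000) → pose (0.1722, -1.4034, 0.3514)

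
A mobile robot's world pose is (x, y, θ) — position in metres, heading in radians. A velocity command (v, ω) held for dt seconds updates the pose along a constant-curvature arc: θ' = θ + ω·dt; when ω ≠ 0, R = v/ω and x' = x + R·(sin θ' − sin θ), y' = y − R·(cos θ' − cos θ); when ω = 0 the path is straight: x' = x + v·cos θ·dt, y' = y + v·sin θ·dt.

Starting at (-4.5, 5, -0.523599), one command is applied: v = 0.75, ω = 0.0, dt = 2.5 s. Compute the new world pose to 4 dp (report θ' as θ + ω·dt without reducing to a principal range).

θ' = -0.5236 + 0.0·2.5 = -0.5236
ω = 0 → straight: x' = -4.5 + 0.75·cos(-0.5236)·2.5 = -2.8762
y' = 5 + 0.75·sin(-0.5236)·2.5 = 4.0625

(-2.8762, 4.0625, -0.5236)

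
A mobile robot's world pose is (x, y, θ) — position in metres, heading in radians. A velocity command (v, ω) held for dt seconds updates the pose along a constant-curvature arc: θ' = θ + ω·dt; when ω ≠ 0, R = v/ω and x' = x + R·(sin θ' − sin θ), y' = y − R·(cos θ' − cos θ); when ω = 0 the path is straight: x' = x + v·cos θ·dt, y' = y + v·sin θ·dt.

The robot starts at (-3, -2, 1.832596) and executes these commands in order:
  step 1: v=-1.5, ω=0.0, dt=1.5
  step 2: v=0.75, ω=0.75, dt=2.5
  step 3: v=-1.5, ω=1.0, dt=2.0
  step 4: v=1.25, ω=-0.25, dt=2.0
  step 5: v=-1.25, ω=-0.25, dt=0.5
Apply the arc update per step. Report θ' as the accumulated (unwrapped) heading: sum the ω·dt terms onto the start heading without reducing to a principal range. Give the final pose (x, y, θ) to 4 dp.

step 1: θ'=1.8326 (straight) → pose (-2.4177, -4.1733, 1.8326)
step 2: θ'=3.7076 (R=1.0000) → pose (-3.9198, -3.5881, 3.7076)
step 3: θ'=5.7076 (R=-1.5000) → pose (-3.9077, -1.0637, 5.7076)
step 4: θ'=5.2076 (R=-5.0000) → pose (-2.2300, -2.8820, 5.2076)
step 5: θ'=5.0826 (R=5.0000) → pose (-2.4920, -2.3150, 5.0826)

(-2.4920, -2.3150, 5.0826)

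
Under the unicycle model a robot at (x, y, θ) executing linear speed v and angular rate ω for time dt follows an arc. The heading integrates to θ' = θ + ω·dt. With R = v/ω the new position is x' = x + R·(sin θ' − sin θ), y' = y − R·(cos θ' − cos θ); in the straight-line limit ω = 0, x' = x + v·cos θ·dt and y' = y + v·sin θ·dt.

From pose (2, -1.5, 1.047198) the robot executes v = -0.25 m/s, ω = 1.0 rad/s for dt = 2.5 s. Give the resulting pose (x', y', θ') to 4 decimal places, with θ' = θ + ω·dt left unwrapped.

θ' = 1.0472 + 1.0·2.5 = 3.5472
R = v/ω = -0.25/1.0 = -0.2500
x' = 2 + -0.2500·(sin 3.5472 − sin 1.0472) = 2.3152
y' = -1.5 − -0.2500·(cos 3.5472 − cos 1.0472) = -1.8547

(2.3152, -1.8547, 3.5472)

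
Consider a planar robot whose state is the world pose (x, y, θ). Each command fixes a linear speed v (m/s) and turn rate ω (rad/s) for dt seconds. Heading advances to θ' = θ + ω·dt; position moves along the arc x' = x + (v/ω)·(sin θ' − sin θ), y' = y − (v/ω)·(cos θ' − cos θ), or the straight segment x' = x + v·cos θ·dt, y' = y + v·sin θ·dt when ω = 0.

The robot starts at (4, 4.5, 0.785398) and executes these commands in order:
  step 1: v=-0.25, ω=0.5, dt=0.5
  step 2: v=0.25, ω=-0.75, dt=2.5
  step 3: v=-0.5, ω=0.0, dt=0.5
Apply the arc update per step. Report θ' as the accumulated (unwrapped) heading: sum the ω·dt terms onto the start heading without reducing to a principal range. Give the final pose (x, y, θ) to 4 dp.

step 1: θ'=1.0354 (R=-0.5000) → pose (3.9235, 4.4015, 1.0354)
step 2: θ'=-0.8396 (R=-0.3333) → pose (4.4583, 4.4541, -0.8396)
step 3: θ'=-0.8396 (straight) → pose (4.2914, 4.6402, -0.8396)

(4.2914, 4.6402, -0.8396)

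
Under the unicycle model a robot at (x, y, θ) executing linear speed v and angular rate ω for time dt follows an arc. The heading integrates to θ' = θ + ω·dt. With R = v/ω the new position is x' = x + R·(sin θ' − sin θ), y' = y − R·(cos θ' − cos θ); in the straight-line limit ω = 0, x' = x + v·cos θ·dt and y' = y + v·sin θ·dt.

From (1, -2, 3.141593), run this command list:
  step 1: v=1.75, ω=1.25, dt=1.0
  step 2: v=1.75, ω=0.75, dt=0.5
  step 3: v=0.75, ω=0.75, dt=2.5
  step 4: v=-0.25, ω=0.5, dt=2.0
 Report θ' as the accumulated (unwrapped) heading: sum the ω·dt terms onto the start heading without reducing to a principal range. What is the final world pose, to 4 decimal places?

step 1: θ'=4.3916 (R=1.4000) → pose (-0.3286, -2.9585, 4.3916)
step 2: θ'=4.7666 (R=2.3333) → pose (-0.4442, -3.8207, 4.7666)
step 3: θ'=6.6416 (R=1.0000) → pose (0.9051, -4.7030, 6.6416)
step 4: θ'=7.6416 (R=-0.5000) → pose (0.5918, -5.0658, 7.6416)

(0.5918, -5.0658, 7.6416)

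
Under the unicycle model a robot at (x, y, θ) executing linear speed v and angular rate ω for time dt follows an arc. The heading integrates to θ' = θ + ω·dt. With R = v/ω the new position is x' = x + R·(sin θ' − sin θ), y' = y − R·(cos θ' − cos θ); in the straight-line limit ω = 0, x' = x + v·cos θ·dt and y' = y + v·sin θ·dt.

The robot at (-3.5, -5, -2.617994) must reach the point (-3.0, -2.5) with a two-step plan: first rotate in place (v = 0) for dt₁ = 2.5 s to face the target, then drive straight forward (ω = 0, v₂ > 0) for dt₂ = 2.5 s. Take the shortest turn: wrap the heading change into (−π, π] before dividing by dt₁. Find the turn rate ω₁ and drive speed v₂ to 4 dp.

heading to target = atan2(-2.5−-5, -3−-3.5) = 1.3734
Δθ = wrap(1.3734 − -2.6180) = -2.2918; ω₁ = Δθ/dt₁ = -0.9167
distance = √((-3−-3.5)² + (-2.5−-5)²) = 2.5495; v₂ = distance/dt₂ = 1.0198

ω₁ = -0.9167, v₂ = 1.0198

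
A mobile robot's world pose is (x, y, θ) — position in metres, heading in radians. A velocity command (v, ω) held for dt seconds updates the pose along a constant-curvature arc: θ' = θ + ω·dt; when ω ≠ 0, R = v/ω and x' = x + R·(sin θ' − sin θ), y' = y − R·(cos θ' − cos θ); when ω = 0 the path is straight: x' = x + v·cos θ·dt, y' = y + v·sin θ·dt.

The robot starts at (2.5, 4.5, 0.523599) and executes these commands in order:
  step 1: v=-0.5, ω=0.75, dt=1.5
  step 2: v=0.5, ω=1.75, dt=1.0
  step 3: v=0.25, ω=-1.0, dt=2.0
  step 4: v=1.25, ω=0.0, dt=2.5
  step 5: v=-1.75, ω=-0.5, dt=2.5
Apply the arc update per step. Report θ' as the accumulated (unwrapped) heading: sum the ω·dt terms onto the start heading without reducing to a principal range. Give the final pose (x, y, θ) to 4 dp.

step 1: θ'=1.6486 (R=-0.6667) → pose (2.1687, 3.8708, 1.6486)
step 2: θ'=3.3986 (R=0.2857) → pose (1.8112, 4.1250, 3.3986)
step 3: θ'=1.3986 (R=-0.2500) → pose (1.5014, 4.4096, 1.3986)
step 4: θ'=1.3986 (straight) → pose (2.0368, 7.4884, 1.3986)
step 5: θ'=0.1486 (R=3.5000) → pose (-0.8932, 4.6267, 0.1486)

(-0.8932, 4.6267, 0.1486)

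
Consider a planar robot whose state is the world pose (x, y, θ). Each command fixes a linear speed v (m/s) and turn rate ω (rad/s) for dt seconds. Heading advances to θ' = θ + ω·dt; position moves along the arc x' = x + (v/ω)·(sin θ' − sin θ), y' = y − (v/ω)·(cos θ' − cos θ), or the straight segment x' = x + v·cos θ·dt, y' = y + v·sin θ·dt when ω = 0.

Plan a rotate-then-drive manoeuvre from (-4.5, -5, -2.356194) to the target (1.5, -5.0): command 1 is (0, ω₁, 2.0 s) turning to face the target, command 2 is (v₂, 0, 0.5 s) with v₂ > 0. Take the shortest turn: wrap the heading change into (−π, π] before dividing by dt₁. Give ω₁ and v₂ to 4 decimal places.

ω₁ = 1.1781, v₂ = 12.0000

heading to target = atan2(-5−-5, 1.5−-4.5) = 0.0000
Δθ = wrap(0.0000 − -2.3562) = 2.3562; ω₁ = Δθ/dt₁ = 1.1781
distance = √((1.5−-4.5)² + (-5−-5)²) = 6.0000; v₂ = distance/dt₂ = 12.0000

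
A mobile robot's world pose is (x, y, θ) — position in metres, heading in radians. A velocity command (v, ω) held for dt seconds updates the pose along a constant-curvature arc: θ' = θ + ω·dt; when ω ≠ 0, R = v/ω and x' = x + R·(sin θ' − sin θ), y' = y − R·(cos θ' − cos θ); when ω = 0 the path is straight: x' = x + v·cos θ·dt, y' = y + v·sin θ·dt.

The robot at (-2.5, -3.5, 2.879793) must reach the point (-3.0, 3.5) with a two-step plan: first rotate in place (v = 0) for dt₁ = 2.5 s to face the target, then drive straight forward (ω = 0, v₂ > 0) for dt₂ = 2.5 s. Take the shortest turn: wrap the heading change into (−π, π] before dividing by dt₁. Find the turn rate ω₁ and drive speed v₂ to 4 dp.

ω₁ = -0.4951, v₂ = 2.8071

heading to target = atan2(3.5−-3.5, -3−-2.5) = 1.6421
Δθ = wrap(1.6421 − 2.8798) = -1.2377; ω₁ = Δθ/dt₁ = -0.4951
distance = √((-3−-2.5)² + (3.5−-3.5)²) = 7.0178; v₂ = distance/dt₂ = 2.8071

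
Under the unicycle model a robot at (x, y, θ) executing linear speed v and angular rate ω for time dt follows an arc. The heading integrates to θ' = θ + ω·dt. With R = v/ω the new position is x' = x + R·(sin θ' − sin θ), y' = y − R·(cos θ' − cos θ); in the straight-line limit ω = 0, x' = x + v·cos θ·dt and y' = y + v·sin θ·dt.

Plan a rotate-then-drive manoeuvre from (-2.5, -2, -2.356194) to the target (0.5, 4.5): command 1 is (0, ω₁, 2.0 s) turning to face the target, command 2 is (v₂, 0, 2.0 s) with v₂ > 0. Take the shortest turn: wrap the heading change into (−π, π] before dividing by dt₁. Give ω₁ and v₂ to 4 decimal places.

heading to target = atan2(4.5−-2, 0.5−-2.5) = 1.1384
Δθ = wrap(1.1384 − -2.3562) = -2.7886; ω₁ = Δθ/dt₁ = -1.3943
distance = √((0.5−-2.5)² + (4.5−-2)²) = 7.1589; v₂ = distance/dt₂ = 3.5795

ω₁ = -1.3943, v₂ = 3.5795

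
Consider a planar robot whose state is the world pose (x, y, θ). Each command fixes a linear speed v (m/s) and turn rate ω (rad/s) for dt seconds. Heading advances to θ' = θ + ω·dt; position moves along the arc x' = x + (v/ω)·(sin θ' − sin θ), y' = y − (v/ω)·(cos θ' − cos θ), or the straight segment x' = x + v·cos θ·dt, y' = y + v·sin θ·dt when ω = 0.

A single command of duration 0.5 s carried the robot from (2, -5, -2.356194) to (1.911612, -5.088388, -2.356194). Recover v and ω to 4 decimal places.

v = 0.2500, ω = 0.0000

Δθ = -2.356194 − -2.356194 = 0.000000
ω = Δθ/dt = 0.000000/0.5 = 0.0000
ω = 0 → v = (Δx·cos θ + Δy·sin θ)/dt = 0.2500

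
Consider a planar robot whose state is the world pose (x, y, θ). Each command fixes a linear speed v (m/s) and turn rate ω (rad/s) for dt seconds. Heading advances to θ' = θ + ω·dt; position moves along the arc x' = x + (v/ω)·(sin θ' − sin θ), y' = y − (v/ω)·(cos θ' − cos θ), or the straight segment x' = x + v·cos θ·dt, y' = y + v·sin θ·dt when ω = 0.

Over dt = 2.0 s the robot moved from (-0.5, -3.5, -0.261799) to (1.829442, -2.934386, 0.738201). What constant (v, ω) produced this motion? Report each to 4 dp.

Δθ = 0.738201 − -0.261799 = 1.000000
ω = Δθ/dt = 1.000000/2.0 = 0.5000
R = Δx/(sin θ' − sin θ) = 2.5000
v = R·ω = 2.5000·0.5000 = 1.2500

v = 1.2500, ω = 0.5000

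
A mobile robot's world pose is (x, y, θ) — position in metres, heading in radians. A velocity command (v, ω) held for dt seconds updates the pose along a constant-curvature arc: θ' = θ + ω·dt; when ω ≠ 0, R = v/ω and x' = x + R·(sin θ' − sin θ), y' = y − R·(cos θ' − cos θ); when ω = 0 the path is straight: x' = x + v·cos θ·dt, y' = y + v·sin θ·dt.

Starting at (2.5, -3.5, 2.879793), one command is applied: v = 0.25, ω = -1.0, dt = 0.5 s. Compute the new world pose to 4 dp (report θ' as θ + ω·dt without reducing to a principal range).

θ' = 2.8798 + -1.0·0.5 = 2.3798
R = v/ω = 0.25/-1.0 = -0.2500
x' = 2.5 + -0.2500·(sin 2.3798 − sin 2.8798) = 2.3921
y' = -3.5 − -0.2500·(cos 2.3798 − cos 2.8798) = -3.4394

(2.3921, -3.4394, 2.3798)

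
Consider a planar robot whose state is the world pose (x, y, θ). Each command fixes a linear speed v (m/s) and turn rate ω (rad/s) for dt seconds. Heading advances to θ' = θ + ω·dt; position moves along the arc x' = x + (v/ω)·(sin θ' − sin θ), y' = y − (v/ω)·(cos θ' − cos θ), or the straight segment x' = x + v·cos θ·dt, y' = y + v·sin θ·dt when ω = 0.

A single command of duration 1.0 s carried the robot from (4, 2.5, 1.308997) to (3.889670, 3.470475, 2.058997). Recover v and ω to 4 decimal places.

Δθ = 2.058997 − 1.308997 = 0.750000
ω = Δθ/dt = 0.750000/1.0 = 0.7500
R = −Δy/(cos θ' − cos θ) = 1.3333
v = R·ω = 1.3333·0.7500 = 1.0000

v = 1.0000, ω = 0.7500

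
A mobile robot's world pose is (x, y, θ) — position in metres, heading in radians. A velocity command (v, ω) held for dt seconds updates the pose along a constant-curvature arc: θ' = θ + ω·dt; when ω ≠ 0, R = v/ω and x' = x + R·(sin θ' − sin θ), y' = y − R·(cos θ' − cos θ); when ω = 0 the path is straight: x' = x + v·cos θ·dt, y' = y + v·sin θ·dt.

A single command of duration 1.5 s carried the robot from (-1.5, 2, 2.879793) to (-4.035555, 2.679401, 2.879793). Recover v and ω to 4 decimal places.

v = 1.7500, ω = 0.0000

Δθ = 2.879793 − 2.879793 = 0.000000
ω = Δθ/dt = 0.000000/1.5 = 0.0000
ω = 0 → v = (Δx·cos θ + Δy·sin θ)/dt = 1.7500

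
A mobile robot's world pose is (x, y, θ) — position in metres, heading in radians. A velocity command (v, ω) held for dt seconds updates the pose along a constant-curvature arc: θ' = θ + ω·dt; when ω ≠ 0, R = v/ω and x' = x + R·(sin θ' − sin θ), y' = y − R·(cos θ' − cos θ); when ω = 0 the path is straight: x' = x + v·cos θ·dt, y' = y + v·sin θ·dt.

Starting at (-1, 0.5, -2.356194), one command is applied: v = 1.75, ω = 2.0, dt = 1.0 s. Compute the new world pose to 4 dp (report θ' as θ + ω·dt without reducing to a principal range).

θ' = -2.3562 + 2.0·1.0 = -0.3562
R = v/ω = 1.75/2.0 = 0.8750
x' = -1 + 0.8750·(sin -0.3562 − sin -2.3562) = -0.6864
y' = 0.5 − 0.8750·(cos -0.3562 − cos -2.3562) = -0.9388

(-0.6864, -0.9388, -0.3562)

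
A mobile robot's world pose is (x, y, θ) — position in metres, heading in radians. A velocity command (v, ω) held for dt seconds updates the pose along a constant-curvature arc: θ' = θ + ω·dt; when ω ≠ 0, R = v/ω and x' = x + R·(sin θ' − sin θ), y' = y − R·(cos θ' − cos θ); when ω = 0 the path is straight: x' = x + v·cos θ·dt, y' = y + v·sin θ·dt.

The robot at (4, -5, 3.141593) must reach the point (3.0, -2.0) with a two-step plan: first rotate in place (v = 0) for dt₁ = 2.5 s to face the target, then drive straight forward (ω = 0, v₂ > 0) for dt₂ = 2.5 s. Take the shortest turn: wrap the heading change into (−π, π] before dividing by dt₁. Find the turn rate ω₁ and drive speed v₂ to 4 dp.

heading to target = atan2(-2−-5, 3−4) = 1.8925
Δθ = wrap(1.8925 − 3.1416) = -1.2490; ω₁ = Δθ/dt₁ = -0.4996
distance = √((3−4)² + (-2−-5)²) = 3.1623; v₂ = distance/dt₂ = 1.2649

ω₁ = -0.4996, v₂ = 1.2649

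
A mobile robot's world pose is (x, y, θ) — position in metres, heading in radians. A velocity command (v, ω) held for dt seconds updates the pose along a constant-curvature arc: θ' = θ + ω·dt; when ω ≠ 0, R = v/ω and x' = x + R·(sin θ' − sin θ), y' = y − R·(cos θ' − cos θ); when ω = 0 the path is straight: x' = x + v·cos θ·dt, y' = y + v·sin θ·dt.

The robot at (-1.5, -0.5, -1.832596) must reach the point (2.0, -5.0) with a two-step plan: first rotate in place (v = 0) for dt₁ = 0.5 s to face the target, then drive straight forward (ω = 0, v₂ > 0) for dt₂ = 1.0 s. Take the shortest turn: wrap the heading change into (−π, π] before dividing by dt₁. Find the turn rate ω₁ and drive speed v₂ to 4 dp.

heading to target = atan2(-5−-0.5, 2−-1.5) = -0.9098
Δθ = wrap(-0.9098 − -1.8326) = 0.9228; ω₁ = Δθ/dt₁ = 1.8457
distance = √((2−-1.5)² + (-5−-0.5)²) = 5.7009; v₂ = distance/dt₂ = 5.7009

ω₁ = 1.8457, v₂ = 5.7009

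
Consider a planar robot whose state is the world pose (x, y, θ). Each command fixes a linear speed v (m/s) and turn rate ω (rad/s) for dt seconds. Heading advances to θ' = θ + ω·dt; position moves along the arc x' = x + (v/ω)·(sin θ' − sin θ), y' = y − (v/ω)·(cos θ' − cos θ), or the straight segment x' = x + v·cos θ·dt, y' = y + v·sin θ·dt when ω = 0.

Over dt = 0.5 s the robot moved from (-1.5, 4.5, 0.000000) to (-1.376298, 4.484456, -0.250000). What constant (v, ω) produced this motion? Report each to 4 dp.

Δθ = -0.250000 − 0.000000 = -0.250000
ω = Δθ/dt = -0.250000/0.5 = -0.5000
R = Δx/(sin θ' − sin θ) = -0.5000
v = R·ω = -0.5000·-0.5000 = 0.2500

v = 0.2500, ω = -0.5000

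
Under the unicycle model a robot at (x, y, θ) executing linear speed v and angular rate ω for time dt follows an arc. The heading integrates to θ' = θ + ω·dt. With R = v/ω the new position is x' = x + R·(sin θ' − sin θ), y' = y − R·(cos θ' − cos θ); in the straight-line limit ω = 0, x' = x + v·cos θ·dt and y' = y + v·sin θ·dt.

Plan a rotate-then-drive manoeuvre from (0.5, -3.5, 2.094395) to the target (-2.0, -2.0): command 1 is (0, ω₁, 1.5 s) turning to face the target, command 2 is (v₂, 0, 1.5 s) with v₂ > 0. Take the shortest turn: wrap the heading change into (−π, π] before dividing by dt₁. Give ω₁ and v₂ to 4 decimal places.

ω₁ = 0.3379, v₂ = 1.9437

heading to target = atan2(-2−-3.5, -2−0.5) = 2.6012
Δθ = wrap(2.6012 − 2.0944) = 0.5068; ω₁ = Δθ/dt₁ = 0.3379
distance = √((-2−0.5)² + (-2−-3.5)²) = 2.9155; v₂ = distance/dt₂ = 1.9437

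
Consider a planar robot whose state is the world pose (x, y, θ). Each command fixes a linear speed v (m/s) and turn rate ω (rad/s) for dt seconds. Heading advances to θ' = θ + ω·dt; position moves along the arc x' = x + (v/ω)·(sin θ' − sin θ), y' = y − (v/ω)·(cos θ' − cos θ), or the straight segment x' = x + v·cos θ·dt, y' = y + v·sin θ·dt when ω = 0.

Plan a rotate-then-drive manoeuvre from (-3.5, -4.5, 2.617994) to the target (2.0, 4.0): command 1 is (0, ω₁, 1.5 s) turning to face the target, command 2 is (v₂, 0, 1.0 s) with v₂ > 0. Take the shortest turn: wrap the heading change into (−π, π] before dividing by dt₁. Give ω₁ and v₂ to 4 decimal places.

ω₁ = -1.0810, v₂ = 10.1242

heading to target = atan2(4−-4.5, 2−-3.5) = 0.9965
Δθ = wrap(0.9965 − 2.6180) = -1.6215; ω₁ = Δθ/dt₁ = -1.0810
distance = √((2−-3.5)² + (4−-4.5)²) = 10.1242; v₂ = distance/dt₂ = 10.1242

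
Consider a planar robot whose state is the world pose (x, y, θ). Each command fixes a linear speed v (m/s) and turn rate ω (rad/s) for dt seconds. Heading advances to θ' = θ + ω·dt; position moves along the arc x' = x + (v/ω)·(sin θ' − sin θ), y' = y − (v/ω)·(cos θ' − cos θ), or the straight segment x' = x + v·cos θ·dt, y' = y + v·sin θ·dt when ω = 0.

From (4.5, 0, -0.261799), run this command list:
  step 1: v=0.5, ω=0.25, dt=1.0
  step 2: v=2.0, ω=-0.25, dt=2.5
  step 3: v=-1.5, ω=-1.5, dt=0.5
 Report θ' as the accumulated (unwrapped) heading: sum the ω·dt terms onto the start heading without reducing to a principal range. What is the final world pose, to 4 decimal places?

(9.2682, -1.0144, -1.3868)

step 1: θ'=-0.0118 (R=2.0000) → pose (4.9940, -0.0680, -0.0118)
step 2: θ'=-0.6368 (R=-8.0000) → pose (9.6566, -1.6354, -0.6368)
step 3: θ'=-1.3868 (R=1.0000) → pose (9.2682, -1.0144, -1.3868)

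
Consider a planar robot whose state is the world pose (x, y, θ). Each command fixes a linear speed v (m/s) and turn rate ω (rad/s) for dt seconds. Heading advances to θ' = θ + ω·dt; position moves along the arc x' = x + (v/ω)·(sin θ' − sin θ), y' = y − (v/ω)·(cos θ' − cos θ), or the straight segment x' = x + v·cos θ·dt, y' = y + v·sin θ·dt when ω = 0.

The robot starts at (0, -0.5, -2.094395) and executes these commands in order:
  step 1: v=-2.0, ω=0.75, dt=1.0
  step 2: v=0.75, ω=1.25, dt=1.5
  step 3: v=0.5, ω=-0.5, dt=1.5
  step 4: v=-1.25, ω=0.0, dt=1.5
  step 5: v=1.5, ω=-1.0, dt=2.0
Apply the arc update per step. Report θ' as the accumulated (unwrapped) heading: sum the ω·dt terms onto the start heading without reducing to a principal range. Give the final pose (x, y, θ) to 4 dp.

(0.9401, -0.7994, -2.2194)

step 1: θ'=-1.3444 (R=-2.6667) → pose (0.2892, 1.4319, -1.3444)
step 2: θ'=0.5306 (R=0.6000) → pose (1.1775, 1.0491, 0.5306)
step 3: θ'=-0.2194 (R=-1.0000) → pose (1.9012, 1.1626, -0.2194)
step 4: θ'=-0.2194 (straight) → pose (0.0712, 1.5707, -0.2194)
step 5: θ'=-2.2194 (R=-1.5000) → pose (0.9401, -0.7994, -2.2194)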